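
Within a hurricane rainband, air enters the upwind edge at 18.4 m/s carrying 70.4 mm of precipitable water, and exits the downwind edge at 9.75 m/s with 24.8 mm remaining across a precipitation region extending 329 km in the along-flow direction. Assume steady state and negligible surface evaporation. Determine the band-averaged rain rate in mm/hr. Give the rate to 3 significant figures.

Column moisture flux per unit crosswind length is F = V × PW.
Inflow: F_in = 18.4 × 70.4 = 1295.36 mm·m/s
Outflow: F_out = 9.75 × 24.8 = 241.8 mm·m/s
Steady-state rate R = (F_in − F_out)/L = (1295.36 − 241.8) / 329000 m = 3.202e-03 mm/s.
R = 3.202e-03 × 3600 = 11.5 mm/hr.

R ≈ 11.5 mm/hr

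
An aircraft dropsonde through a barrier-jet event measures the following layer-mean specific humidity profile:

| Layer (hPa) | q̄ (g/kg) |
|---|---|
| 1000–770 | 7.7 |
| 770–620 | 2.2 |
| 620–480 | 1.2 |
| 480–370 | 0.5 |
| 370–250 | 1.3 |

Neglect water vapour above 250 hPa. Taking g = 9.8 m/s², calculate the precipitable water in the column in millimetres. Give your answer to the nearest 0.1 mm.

PW ≈ 25.3 mm

Precipitable water is the column-integrated vapour mass per unit area: PW = (1/g) Σ q̄ Δp, with q in kg/kg and Δp in Pa (1 kg/m² of water = 1 mm).
Layer 1000–770 hPa: Δp = 230 hPa = 23000 Pa, q̄ = 0.0077 kg/kg → 0.0077 × 23000 / 9.8 = 18.07 mm
Layer 770–620 hPa: Δp = 150 hPa = 15000 Pa, q̄ = 0.0022 kg/kg → 0.0022 × 15000 / 9.8 = 3.37 mm
Layer 620–480 hPa: Δp = 140 hPa = 14000 Pa, q̄ = 0.0012 kg/kg → 0.0012 × 14000 / 9.8 = 1.71 mm
Layer 480–370 hPa: Δp = 110 hPa = 11000 Pa, q̄ = 0.0005 kg/kg → 0.0005 × 11000 / 9.8 = 0.56 mm
Layer 370–250 hPa: Δp = 120 hPa = 12000 Pa, q̄ = 0.0013 kg/kg → 0.0013 × 12000 / 9.8 = 1.59 mm
PW = 18.07 + 3.37 + 1.71 + 0.56 + 1.59 = 25.30 ≈ 25.3 mm.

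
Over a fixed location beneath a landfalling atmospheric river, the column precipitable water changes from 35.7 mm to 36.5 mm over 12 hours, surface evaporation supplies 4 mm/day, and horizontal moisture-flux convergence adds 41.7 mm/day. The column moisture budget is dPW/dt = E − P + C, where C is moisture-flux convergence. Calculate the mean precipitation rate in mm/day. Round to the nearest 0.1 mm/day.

dPW/dt = (36.5 − 35.7) mm / (12/24 day) = +1.600 mm/day.
P = E + C − dPW/dt = 4 + (41.7) − (+1.600) = 44.1 mm/day.

P ≈ 44.1 mm/day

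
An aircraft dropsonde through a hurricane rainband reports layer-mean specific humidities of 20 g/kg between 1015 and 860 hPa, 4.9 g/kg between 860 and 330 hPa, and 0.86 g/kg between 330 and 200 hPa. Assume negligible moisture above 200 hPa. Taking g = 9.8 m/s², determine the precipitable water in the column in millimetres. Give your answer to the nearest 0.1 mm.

PW ≈ 59.3 mm

Precipitable water is the column-integrated vapour mass per unit area: PW = (1/g) Σ q̄ Δp, with q in kg/kg and Δp in Pa (1 kg/m² of water = 1 mm).
Layer 1015–860 hPa: Δp = 155 hPa = 15500 Pa, q̄ = 0.02 kg/kg → 0.02 × 15500 / 9.8 = 31.63 mm
Layer 860–330 hPa: Δp = 530 hPa = 53000 Pa, q̄ = 0.0049 kg/kg → 0.0049 × 53000 / 9.8 = 26.50 mm
Layer 330–200 hPa: Δp = 130 hPa = 13000 Pa, q̄ = 0.00086 kg/kg → 0.00086 × 13000 / 9.8 = 1.14 mm
PW = 31.63 + 26.50 + 1.14 = 59.27 ≈ 59.3 mm.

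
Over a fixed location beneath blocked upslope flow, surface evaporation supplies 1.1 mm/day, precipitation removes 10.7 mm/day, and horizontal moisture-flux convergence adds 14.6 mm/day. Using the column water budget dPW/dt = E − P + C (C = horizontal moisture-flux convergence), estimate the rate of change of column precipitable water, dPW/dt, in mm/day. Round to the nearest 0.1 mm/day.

dPW/dt ≈ 5.0 mm/day

dPW/dt = E − P + C = 1.1 − 10.7 + (14.6) = 5.0 mm/day.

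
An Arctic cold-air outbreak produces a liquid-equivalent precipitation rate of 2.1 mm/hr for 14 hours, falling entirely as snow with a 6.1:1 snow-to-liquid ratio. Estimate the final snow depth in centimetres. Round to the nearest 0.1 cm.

snow depth ≈ 17.9 cm

Liquid-equivalent depth = 2.1 × 14 = 29.4 mm.
Snow depth = 29.4 mm × 6.1 = 179.34 mm = 17.9 cm.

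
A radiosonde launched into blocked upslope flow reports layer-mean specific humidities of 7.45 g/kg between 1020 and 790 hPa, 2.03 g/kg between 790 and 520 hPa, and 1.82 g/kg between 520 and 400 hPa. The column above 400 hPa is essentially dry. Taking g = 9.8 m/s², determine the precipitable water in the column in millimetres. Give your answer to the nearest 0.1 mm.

Precipitable water is the column-integrated vapour mass per unit area: PW = (1/g) Σ q̄ Δp, with q in kg/kg and Δp in Pa (1 kg/m² of water = 1 mm).
Layer 1020–790 hPa: Δp = 230 hPa = 23000 Pa, q̄ = 0.00745 kg/kg → 0.00745 × 23000 / 9.8 = 17.48 mm
Layer 790–520 hPa: Δp = 270 hPa = 27000 Pa, q̄ = 0.00203 kg/kg → 0.00203 × 27000 / 9.8 = 5.59 mm
Layer 520–400 hPa: Δp = 120 hPa = 12000 Pa, q̄ = 0.00182 kg/kg → 0.00182 × 12000 / 9.8 = 2.23 mm
PW = 17.48 + 5.59 + 2.23 = 25.30 ≈ 25.3 mm.

PW ≈ 25.3 mm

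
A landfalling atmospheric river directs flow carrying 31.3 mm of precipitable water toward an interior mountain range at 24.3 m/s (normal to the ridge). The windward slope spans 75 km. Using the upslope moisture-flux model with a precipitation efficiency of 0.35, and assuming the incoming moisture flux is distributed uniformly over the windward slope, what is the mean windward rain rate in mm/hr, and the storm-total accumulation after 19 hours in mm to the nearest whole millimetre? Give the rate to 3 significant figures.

Incoming column moisture flux per unit ridge length: F = V × PW = 24.3 × 31.3 = 760.59 mm·m/s.
Spread over the 75 km slope with efficiency ε = 0.35: R = ε·F/W = 0.35 × 760.59 / 75000 m = 3.549e-03 mm/s.
R = 3.549e-03 × 3600 = 12.8 mm/hr.
Over 19 h: total = 12.8 × 19 = 243.2 ≈ 243 mm.

R ≈ 12.8 mm/hr; total ≈ 243 mm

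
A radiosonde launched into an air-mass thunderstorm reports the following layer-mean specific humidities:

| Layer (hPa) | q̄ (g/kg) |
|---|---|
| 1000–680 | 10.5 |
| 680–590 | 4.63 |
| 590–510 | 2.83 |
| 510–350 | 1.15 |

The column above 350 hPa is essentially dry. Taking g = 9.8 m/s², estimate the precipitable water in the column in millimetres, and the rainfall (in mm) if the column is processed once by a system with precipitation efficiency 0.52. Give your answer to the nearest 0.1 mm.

PW ≈ 42.7 mm; rainfall ≈ 22.2 mm

Precipitable water is the column-integrated vapour mass per unit area: PW = (1/g) Σ q̄ Δp, with q in kg/kg and Δp in Pa (1 kg/m² of water = 1 mm).
Layer 1000–680 hPa: Δp = 320 hPa = 32000 Pa, q̄ = 0.0105 kg/kg → 0.0105 × 32000 / 9.8 = 34.29 mm
Layer 680–590 hPa: Δp = 90 hPa = 9000 Pa, q̄ = 0.00463 kg/kg → 0.00463 × 9000 / 9.8 = 4.25 mm
Layer 590–510 hPa: Δp = 80 hPa = 8000 Pa, q̄ = 0.00283 kg/kg → 0.00283 × 8000 / 9.8 = 2.31 mm
Layer 510–350 hPa: Δp = 160 hPa = 16000 Pa, q̄ = 0.00115 kg/kg → 0.00115 × 16000 / 9.8 = 1.88 mm
PW = 34.29 + 4.25 + 2.31 + 1.88 = 42.73 ≈ 42.7 mm.
Rainfall = ε × PW = 0.52 × 42.7 = 22.2 mm.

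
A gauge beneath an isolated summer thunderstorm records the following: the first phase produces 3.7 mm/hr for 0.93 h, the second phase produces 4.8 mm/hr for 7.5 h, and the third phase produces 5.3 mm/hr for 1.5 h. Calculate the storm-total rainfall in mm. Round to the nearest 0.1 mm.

Total = Σ Rᵢ Δtᵢ = 3.7 × 0.93 + 4.8 × 7.5 + 5.3 × 1.5
      = 3.441 + 36 + 7.95 = 47.4 mm.

total ≈ 47.4 mm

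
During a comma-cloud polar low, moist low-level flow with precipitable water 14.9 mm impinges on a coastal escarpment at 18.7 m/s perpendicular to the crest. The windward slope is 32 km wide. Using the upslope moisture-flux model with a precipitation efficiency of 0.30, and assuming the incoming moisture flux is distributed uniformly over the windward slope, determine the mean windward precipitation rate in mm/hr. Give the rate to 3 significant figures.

R ≈ 9.40 mm/hr

Incoming column moisture flux per unit ridge length: F = V × PW = 18.7 × 14.9 = 278.63 mm·m/s.
Spread over the 32 km slope with efficiency ε = 0.30: R = ε·F/W = 0.30 × 278.63 / 32000 m = 2.612e-03 mm/s.
R = 2.612e-03 × 3600 = 9.40 mm/hr.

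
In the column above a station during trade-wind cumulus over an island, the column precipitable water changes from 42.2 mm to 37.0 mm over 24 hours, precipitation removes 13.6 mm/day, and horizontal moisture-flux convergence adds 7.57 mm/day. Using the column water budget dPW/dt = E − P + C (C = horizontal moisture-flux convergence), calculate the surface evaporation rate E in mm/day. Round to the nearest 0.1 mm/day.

E ≈ 0.8 mm/day

dPW/dt = (37.0 − 42.2) mm / (24/24 day) = -5.200 mm/day.
E = dPW/dt + P − C = (-5.200) + 13.6 − (7.57) = 0.8 mm/day.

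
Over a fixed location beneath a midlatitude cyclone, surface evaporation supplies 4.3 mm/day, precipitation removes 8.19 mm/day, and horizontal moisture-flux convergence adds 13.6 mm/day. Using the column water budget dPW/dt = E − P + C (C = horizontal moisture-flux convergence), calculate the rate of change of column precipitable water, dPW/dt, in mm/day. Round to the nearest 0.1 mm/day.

dPW/dt = E − P + C = 4.3 − 8.19 + (13.6) = 9.7 mm/day.

dPW/dt ≈ 9.7 mm/day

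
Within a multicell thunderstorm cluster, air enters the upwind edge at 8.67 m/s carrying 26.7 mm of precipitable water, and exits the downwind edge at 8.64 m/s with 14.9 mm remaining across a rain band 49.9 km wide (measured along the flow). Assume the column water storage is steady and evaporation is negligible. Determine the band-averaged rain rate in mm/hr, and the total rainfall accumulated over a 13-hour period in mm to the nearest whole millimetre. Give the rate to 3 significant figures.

Column moisture flux per unit crosswind length is F = V × PW.
Inflow: F_in = 8.67 × 26.7 = 231.489 mm·m/s
Outflow: F_out = 8.64 × 14.9 = 128.736 mm·m/s
Steady-state rate R = (F_in − F_out)/L = (231.489 − 128.736) / 49900 m = 2.059e-03 mm/s.
R = 2.059e-03 × 3600 = 7.41 mm/hr.
Over 13 h: total = 7.41 × 13 = 96.33 ≈ 96 mm.

R ≈ 7.41 mm/hr; total ≈ 96 mm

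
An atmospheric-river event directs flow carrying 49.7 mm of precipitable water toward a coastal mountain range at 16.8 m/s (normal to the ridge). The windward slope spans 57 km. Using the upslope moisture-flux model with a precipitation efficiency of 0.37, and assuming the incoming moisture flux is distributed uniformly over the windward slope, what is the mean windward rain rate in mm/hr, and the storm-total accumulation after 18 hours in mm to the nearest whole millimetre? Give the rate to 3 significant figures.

Incoming column moisture flux per unit ridge length: F = V × PW = 16.8 × 49.7 = 834.96 mm·m/s.
Spread over the 57 km slope with efficiency ε = 0.37: R = ε·F/W = 0.37 × 834.96 / 57000 m = 5.420e-03 mm/s.
R = 5.420e-03 × 3600 = 19.5 mm/hr.
Over 18 h: total = 19.5 × 18 = 351 mm.

R ≈ 19.5 mm/hr; total ≈ 351 mm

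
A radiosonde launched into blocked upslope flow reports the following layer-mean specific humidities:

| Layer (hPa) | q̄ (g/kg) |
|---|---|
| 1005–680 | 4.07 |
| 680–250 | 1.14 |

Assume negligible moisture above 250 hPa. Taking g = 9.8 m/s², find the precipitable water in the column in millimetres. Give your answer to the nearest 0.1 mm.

PW ≈ 18.5 mm

Precipitable water is the column-integrated vapour mass per unit area: PW = (1/g) Σ q̄ Δp, with q in kg/kg and Δp in Pa (1 kg/m² of water = 1 mm).
Layer 1005–680 hPa: Δp = 325 hPa = 32500 Pa, q̄ = 0.00407 kg/kg → 0.00407 × 32500 / 9.8 = 13.50 mm
Layer 680–250 hPa: Δp = 430 hPa = 43000 Pa, q̄ = 0.00114 kg/kg → 0.00114 × 43000 / 9.8 = 5.00 mm
PW = 13.50 + 5.00 = 18.50 ≈ 18.5 mm.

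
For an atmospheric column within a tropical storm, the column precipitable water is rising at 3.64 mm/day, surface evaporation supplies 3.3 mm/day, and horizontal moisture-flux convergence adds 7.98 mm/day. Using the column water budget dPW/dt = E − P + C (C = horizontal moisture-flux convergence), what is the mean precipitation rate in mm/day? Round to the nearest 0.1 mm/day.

dPW/dt = +3.64 mm/day.
P = E + C − dPW/dt = 3.3 + (7.98) − (+3.64) = 7.6 mm/day.

P ≈ 7.6 mm/day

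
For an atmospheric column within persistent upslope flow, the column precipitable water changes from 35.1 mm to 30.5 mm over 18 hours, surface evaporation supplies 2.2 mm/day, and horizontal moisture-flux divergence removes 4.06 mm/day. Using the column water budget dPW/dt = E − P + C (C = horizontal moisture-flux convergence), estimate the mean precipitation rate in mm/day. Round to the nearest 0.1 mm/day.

P ≈ 4.3 mm/day

dPW/dt = (30.5 − 35.1) mm / (18/24 day) = -6.133 mm/day.
P = E + C − dPW/dt = 2.2 + (-4.06) − (-6.133) = 4.3 mm/day.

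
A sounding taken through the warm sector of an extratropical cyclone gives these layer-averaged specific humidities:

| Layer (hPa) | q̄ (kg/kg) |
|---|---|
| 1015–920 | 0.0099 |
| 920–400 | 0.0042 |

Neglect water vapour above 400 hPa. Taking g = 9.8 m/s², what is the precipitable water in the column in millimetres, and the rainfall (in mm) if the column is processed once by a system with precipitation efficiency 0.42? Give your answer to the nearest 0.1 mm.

PW ≈ 31.9 mm; rainfall ≈ 13.4 mm

Precipitable water is the column-integrated vapour mass per unit area: PW = (1/g) Σ q̄ Δp, with q in kg/kg and Δp in Pa (1 kg/m² of water = 1 mm).
Layer 1015–920 hPa: Δp = 95 hPa = 9500 Pa, q̄ = 0.0099 kg/kg → 0.0099 × 9500 / 9.8 = 9.60 mm
Layer 920–400 hPa: Δp = 520 hPa = 52000 Pa, q̄ = 0.0042 kg/kg → 0.0042 × 52000 / 9.8 = 22.29 mm
PW = 9.60 + 22.29 = 31.89 ≈ 31.9 mm.
Rainfall = ε × PW = 0.42 × 31.9 = 13.4 mm.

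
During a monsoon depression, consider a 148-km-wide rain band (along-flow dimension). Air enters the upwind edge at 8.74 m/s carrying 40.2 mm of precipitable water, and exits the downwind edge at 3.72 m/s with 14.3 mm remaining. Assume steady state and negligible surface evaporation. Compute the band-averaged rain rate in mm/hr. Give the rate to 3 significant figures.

Column moisture flux per unit crosswind length is F = V × PW.
Inflow: F_in = 8.74 × 40.2 = 351.348 mm·m/s
Outflow: F_out = 3.72 × 14.3 = 53.196 mm·m/s
Steady-state rate R = (F_in − F_out)/L = (351.348 − 53.196) / 148000 m = 2.015e-03 mm/s.
R = 2.015e-03 × 3600 = 7.25 mm/hr.

R ≈ 7.25 mm/hr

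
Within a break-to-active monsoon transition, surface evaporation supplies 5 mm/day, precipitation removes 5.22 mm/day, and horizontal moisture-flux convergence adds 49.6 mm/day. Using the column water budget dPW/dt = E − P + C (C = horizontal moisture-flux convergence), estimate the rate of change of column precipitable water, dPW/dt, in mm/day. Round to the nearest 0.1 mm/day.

dPW/dt ≈ 49.4 mm/day

dPW/dt = E − P + C = 5 − 5.22 + (49.6) = 49.4 mm/day.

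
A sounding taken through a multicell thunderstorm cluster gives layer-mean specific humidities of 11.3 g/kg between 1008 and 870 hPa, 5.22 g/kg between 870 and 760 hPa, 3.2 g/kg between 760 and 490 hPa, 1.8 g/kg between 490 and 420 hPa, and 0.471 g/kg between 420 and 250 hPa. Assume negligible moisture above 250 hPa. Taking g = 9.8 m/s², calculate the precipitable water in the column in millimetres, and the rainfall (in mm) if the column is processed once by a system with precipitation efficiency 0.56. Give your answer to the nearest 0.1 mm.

PW ≈ 32.7 mm; rainfall ≈ 18.3 mm

Precipitable water is the column-integrated vapour mass per unit area: PW = (1/g) Σ q̄ Δp, with q in kg/kg and Δp in Pa (1 kg/m² of water = 1 mm).
Layer 1008–870 hPa: Δp = 138 hPa = 13800 Pa, q̄ = 0.0113 kg/kg → 0.0113 × 13800 / 9.8 = 15.91 mm
Layer 870–760 hPa: Δp = 110 hPa = 11000 Pa, q̄ = 0.00522 kg/kg → 0.00522 × 11000 / 9.8 = 5.86 mm
Layer 760–490 hPa: Δp = 270 hPa = 27000 Pa, q̄ = 0.0032 kg/kg → 0.0032 × 27000 / 9.8 = 8.82 mm
Layer 490–420 hPa: Δp = 70 hPa = 7000 Pa, q̄ = 0.0018 kg/kg → 0.0018 × 7000 / 9.8 = 1.29 mm
Layer 420–250 hPa: Δp = 170 hPa = 17000 Pa, q̄ = 0.000471 kg/kg → 0.000471 × 17000 / 9.8 = 0.82 mm
PW = 15.91 + 5.86 + 8.82 + 1.29 + 0.82 = 32.70 ≈ 32.7 mm.
Rainfall = ε × PW = 0.56 × 32.7 = 18.3 mm.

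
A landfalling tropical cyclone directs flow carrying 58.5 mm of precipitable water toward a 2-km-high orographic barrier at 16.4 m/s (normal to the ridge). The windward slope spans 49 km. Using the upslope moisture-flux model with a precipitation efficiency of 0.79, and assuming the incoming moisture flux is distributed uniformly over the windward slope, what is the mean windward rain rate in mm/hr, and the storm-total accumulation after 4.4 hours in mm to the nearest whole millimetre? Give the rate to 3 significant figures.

R ≈ 55.7 mm/hr; total ≈ 245 mm

Incoming column moisture flux per unit ridge length: F = V × PW = 16.4 × 58.5 = 959.4 mm·m/s.
Spread over the 49 km slope with efficiency ε = 0.79: R = ε·F/W = 0.79 × 959.4 / 49000 m = 1.547e-02 mm/s.
R = 1.547e-02 × 3600 = 55.7 mm/hr.
Over 4.4 h: total = 55.7 × 4.4 = 245.08 ≈ 245 mm.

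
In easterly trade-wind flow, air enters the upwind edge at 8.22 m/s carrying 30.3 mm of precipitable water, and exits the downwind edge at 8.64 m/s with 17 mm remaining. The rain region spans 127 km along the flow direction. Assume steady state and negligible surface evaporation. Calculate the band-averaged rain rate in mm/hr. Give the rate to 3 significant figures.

R ≈ 2.90 mm/hr

Column moisture flux per unit crosswind length is F = V × PW.
Inflow: F_in = 8.22 × 30.3 = 249.066 mm·m/s
Outflow: F_out = 8.64 × 17 = 146.88 mm·m/s
Steady-state rate R = (F_in − F_out)/L = (249.066 − 146.88) / 127000 m = 8.046e-04 mm/s.
R = 8.046e-04 × 3600 = 2.90 mm/hr.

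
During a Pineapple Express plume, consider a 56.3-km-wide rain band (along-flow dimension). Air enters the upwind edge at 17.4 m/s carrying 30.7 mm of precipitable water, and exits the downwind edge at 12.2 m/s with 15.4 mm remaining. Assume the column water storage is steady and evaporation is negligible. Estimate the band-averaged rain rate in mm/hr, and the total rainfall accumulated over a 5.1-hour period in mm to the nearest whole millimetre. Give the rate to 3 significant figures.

Column moisture flux per unit crosswind length is F = V × PW.
Inflow: F_in = 17.4 × 30.7 = 534.18 mm·m/s
Outflow: F_out = 12.2 × 15.4 = 187.88 mm·m/s
Steady-state rate R = (F_in − F_out)/L = (534.18 − 187.88) / 56300 m = 6.151e-03 mm/s.
R = 6.151e-03 × 3600 = 22.1 mm/hr.
Over 5.1 h: total = 22.1 × 5.1 = 112.71 ≈ 113 mm.

R ≈ 22.1 mm/hr; total ≈ 113 mm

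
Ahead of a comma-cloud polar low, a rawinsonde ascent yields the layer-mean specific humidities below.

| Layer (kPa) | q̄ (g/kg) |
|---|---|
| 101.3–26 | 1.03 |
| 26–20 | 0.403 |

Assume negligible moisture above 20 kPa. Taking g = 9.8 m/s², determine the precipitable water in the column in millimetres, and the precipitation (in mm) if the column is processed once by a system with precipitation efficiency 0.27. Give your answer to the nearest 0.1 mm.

PW ≈ 8.2 mm; precipitation ≈ 2.2 mm

Precipitable water is the column-integrated vapour mass per unit area: PW = (1/g) Σ q̄ Δp, with q in kg/kg and Δp in Pa (1 kg/m² of water = 1 mm).
Layer 101.3–26 kPa: Δp = 753 hPa = 75300 Pa, q̄ = 0.00103 kg/kg → 0.00103 × 75300 / 9.8 = 7.91 mm
Layer 26–20 kPa: Δp = 60 hPa = 6000 Pa, q̄ = 0.000403 kg/kg → 0.000403 × 6000 / 9.8 = 0.25 mm
PW = 7.91 + 0.25 = 8.16 ≈ 8.2 mm.
Precipitation = ε × PW = 0.27 × 8.2 = 2.2 mm.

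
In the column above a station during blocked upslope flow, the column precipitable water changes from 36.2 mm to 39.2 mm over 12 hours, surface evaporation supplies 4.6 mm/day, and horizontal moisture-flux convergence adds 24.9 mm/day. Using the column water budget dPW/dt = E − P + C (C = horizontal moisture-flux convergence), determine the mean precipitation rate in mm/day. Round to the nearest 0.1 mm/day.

dPW/dt = (39.2 − 36.2) mm / (12/24 day) = +6.000 mm/day.
P = E + C − dPW/dt = 4.6 + (24.9) − (+6.000) = 23.5 mm/day.

P ≈ 23.5 mm/day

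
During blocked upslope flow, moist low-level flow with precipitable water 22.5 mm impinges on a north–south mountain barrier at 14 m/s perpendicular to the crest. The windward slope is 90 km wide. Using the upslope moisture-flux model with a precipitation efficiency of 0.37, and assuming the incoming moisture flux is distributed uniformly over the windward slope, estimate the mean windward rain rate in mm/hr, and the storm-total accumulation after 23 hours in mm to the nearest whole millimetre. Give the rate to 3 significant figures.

R ≈ 4.66 mm/hr; total ≈ 107 mm

Incoming column moisture flux per unit ridge length: F = V × PW = 14 × 22.5 = 315 mm·m/s.
Spread over the 90 km slope with efficiency ε = 0.37: R = ε·F/W = 0.37 × 315 / 90000 m = 1.295e-03 mm/s.
R = 1.295e-03 × 3600 = 4.66 mm/hr.
Over 23 h: total = 4.66 × 23 = 107.18 ≈ 107 mm.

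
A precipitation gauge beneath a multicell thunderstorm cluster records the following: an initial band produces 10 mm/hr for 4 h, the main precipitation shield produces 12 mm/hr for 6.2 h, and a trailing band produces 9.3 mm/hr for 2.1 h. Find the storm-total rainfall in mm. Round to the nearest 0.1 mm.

Total = Σ Rᵢ Δtᵢ = 10 × 4 + 12 × 6.2 + 9.3 × 2.1
      = 40 + 74.4 + 19.53 = 133.9 mm.

total ≈ 133.9 mm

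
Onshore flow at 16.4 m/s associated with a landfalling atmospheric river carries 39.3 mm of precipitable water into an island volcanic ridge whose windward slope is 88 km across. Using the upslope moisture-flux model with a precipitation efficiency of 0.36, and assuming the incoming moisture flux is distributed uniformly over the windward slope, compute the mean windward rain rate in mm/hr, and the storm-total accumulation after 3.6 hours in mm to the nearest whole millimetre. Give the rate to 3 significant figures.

R ≈ 9.49 mm/hr; total ≈ 34 mm

Incoming column moisture flux per unit ridge length: F = V × PW = 16.4 × 39.3 = 644.52 mm·m/s.
Spread over the 88 km slope with efficiency ε = 0.36: R = ε·F/W = 0.36 × 644.52 / 88000 m = 2.637e-03 mm/s.
R = 2.637e-03 × 3600 = 9.49 mm/hr.
Over 3.6 h: total = 9.49 × 3.6 = 34.164 ≈ 34 mm.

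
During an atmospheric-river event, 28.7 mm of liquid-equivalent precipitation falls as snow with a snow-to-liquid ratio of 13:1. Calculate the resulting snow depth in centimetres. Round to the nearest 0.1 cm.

Snow depth = liquid × ratio = 28.7 mm × 13 = 373.1 mm = 37.3 cm.

snow depth ≈ 37.3 cm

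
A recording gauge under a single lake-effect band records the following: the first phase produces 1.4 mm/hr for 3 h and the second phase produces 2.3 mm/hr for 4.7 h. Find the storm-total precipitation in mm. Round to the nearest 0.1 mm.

Total = Σ Rᵢ Δtᵢ = 1.4 × 3 + 2.3 × 4.7
      = 4.2 + 10.81 = 15.0 mm.

total ≈ 15.0 mm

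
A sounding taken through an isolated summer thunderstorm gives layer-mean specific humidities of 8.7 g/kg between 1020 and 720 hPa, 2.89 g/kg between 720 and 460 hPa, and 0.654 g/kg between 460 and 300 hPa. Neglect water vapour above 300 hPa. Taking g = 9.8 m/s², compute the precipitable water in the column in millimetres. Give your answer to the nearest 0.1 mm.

PW ≈ 35.4 mm

Precipitable water is the column-integrated vapour mass per unit area: PW = (1/g) Σ q̄ Δp, with q in kg/kg and Δp in Pa (1 kg/m² of water = 1 mm).
Layer 1020–720 hPa: Δp = 300 hPa = 30000 Pa, q̄ = 0.0087 kg/kg → 0.0087 × 30000 / 9.8 = 26.63 mm
Layer 720–460 hPa: Δp = 260 hPa = 26000 Pa, q̄ = 0.00289 kg/kg → 0.00289 × 26000 / 9.8 = 7.67 mm
Layer 460–300 hPa: Δp = 160 hPa = 16000 Pa, q̄ = 0.000654 kg/kg → 0.000654 × 16000 / 9.8 = 1.07 mm
PW = 26.63 + 7.67 + 1.07 = 35.37 ≈ 35.4 mm.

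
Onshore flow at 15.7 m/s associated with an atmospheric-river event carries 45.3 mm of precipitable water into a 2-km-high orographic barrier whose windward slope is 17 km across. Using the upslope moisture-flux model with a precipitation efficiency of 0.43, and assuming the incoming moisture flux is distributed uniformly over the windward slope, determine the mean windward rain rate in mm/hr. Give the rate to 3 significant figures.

R ≈ 64.8 mm/hr

Incoming column moisture flux per unit ridge length: F = V × PW = 15.7 × 45.3 = 711.21 mm·m/s.
Spread over the 17 km slope with efficiency ε = 0.43: R = ε·F/W = 0.43 × 711.21 / 17000 m = 1.799e-02 mm/s.
R = 1.799e-02 × 3600 = 64.8 mm/hr.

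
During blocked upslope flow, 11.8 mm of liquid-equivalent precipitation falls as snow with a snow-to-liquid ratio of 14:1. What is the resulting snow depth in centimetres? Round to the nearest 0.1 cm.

snow depth ≈ 16.5 cm

Snow depth = liquid × ratio = 11.8 mm × 14 = 165.2 mm = 16.5 cm.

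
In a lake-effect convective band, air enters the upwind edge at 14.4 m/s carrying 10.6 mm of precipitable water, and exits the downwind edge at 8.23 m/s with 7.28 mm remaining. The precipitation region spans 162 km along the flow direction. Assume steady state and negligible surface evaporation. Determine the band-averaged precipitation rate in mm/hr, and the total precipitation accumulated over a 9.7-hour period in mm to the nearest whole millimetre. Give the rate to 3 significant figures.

R ≈ 2.06 mm/hr; total ≈ 20 mm

Column moisture flux per unit crosswind length is F = V × PW.
Inflow: F_in = 14.4 × 10.6 = 152.64 mm·m/s
Outflow: F_out = 8.23 × 7.28 = 59.9144 mm·m/s
Steady-state rate R = (F_in − F_out)/L = (152.64 − 59.9144) / 162000 m = 5.724e-04 mm/s.
R = 5.724e-04 × 3600 = 2.06 mm/hr.
Over 9.7 h: total = 2.06 × 9.7 = 19.982 ≈ 20 mm.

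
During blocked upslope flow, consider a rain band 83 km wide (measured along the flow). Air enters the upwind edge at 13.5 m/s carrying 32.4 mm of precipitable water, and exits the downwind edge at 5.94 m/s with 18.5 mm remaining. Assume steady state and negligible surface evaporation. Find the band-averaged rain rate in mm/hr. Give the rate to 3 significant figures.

R ≈ 14.2 mm/hr

Column moisture flux per unit crosswind length is F = V × PW.
Inflow: F_in = 13.5 × 32.4 = 437.4 mm·m/s
Outflow: F_out = 5.94 × 18.5 = 109.89 mm·m/s
Steady-state rate R = (F_in − F_out)/L = (437.4 − 109.89) / 83000 m = 3.946e-03 mm/s.
R = 3.946e-03 × 3600 = 14.2 mm/hr.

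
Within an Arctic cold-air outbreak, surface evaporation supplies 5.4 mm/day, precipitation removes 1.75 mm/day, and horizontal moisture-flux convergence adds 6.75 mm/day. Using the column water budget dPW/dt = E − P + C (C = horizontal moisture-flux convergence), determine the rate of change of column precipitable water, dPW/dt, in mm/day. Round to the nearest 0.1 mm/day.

dPW/dt ≈ 10.4 mm/day

dPW/dt = E − P + C = 5.4 − 1.75 + (6.75) = 10.4 mm/day.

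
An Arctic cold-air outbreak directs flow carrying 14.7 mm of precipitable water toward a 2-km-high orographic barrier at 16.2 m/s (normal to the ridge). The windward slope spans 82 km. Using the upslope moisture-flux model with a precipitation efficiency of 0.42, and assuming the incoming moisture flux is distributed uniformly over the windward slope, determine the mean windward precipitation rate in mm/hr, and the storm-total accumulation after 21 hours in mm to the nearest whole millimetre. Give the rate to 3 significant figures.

R ≈ 4.39 mm/hr; total ≈ 92 mm

Incoming column moisture flux per unit ridge length: F = V × PW = 16.2 × 14.7 = 238.14 mm·m/s.
Spread over the 82 km slope with efficiency ε = 0.42: R = ε·F/W = 0.42 × 238.14 / 82000 m = 1.220e-03 mm/s.
R = 1.220e-03 × 3600 = 4.39 mm/hr.
Over 21 h: total = 4.39 × 21 = 92.19 ≈ 92 mm.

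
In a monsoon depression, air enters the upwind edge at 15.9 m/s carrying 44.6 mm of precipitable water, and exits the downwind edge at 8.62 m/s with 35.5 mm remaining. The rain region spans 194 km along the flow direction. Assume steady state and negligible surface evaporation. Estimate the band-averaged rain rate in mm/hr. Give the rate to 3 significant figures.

Column moisture flux per unit crosswind length is F = V × PW.
Inflow: F_in = 15.9 × 44.6 = 709.14 mm·m/s
Outflow: F_out = 8.62 × 35.5 = 306.01 mm·m/s
Steady-state rate R = (F_in − F_out)/L = (709.14 − 306.01) / 194000 m = 2.078e-03 mm/s.
R = 2.078e-03 × 3600 = 7.48 mm/hr.

R ≈ 7.48 mm/hr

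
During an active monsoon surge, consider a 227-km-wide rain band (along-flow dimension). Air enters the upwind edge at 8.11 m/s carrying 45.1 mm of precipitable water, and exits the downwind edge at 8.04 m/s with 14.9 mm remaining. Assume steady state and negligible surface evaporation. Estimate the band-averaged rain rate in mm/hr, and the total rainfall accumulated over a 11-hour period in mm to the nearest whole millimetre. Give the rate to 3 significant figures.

R ≈ 3.90 mm/hr; total ≈ 43 mm

Column moisture flux per unit crosswind length is F = V × PW.
Inflow: F_in = 8.11 × 45.1 = 365.761 mm·m/s
Outflow: F_out = 8.04 × 14.9 = 119.796 mm·m/s
Steady-state rate R = (F_in − F_out)/L = (365.761 − 119.796) / 227000 m = 1.084e-03 mm/s.
R = 1.084e-03 × 3600 = 3.90 mm/hr.
Over 11 h: total = 3.90 × 11 = 42.9 ≈ 43 mm.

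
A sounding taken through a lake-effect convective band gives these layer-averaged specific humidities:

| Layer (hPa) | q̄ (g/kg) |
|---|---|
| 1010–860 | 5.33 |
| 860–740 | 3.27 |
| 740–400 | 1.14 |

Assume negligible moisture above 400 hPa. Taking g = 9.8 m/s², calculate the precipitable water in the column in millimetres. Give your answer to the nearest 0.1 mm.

Precipitable water is the column-integrated vapour mass per unit area: PW = (1/g) Σ q̄ Δp, with q in kg/kg and Δp in Pa (1 kg/m² of water = 1 mm).
Layer 1010–860 hPa: Δp = 150 hPa = 15000 Pa, q̄ = 0.00533 kg/kg → 0.00533 × 15000 / 9.8 = 8.16 mm
Layer 860–740 hPa: Δp = 120 hPa = 12000 Pa, q̄ = 0.00327 kg/kg → 0.00327 × 12000 / 9.8 = 4.00 mm
Layer 740–400 hPa: Δp = 340 hPa = 34000 Pa, q̄ = 0.00114 kg/kg → 0.00114 × 34000 / 9.8 = 3.96 mm
PW = 8.16 + 4.00 + 3.96 = 16.12 ≈ 16.1 mm.

PW ≈ 16.1 mm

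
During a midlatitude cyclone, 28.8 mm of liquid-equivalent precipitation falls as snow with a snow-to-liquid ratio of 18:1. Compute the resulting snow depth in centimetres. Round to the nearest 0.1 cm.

Snow depth = liquid × ratio = 28.8 mm × 18 = 518.4 mm = 51.8 cm.

snow depth ≈ 51.8 cm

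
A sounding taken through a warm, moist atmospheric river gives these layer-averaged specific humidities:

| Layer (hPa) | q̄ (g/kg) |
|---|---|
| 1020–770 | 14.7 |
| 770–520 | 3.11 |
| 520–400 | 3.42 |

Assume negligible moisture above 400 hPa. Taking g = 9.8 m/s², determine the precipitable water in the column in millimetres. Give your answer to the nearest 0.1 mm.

PW ≈ 49.6 mm

Precipitable water is the column-integrated vapour mass per unit area: PW = (1/g) Σ q̄ Δp, with q in kg/kg and Δp in Pa (1 kg/m² of water = 1 mm).
Layer 1020–770 hPa: Δp = 250 hPa = 25000 Pa, q̄ = 0.0147 kg/kg → 0.0147 × 25000 / 9.8 = 37.50 mm
Layer 770–520 hPa: Δp = 250 hPa = 25000 Pa, q̄ = 0.00311 kg/kg → 0.00311 × 25000 / 9.8 = 7.93 mm
Layer 520–400 hPa: Δp = 120 hPa = 12000 Pa, q̄ = 0.00342 kg/kg → 0.00342 × 12000 / 9.8 = 4.19 mm
PW = 37.50 + 7.93 + 4.19 = 49.62 ≈ 49.6 mm.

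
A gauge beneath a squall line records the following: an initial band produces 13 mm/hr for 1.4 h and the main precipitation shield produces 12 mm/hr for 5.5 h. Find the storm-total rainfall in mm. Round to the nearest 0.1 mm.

total ≈ 84.2 mm

Total = Σ Rᵢ Δtᵢ = 13 × 1.4 + 12 × 5.5
      = 18.2 + 66 = 84.2 mm.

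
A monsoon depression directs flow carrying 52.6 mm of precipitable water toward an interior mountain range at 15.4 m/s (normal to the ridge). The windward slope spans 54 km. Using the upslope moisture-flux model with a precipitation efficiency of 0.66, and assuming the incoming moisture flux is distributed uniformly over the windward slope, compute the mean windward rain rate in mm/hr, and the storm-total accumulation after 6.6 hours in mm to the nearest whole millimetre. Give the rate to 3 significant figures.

Incoming column moisture flux per unit ridge length: F = V × PW = 15.4 × 52.6 = 810.04 mm·m/s.
Spread over the 54 km slope with efficiency ε = 0.66: R = ε·F/W = 0.66 × 810.04 / 54000 m = 9.900e-03 mm/s.
R = 9.900e-03 × 3600 = 35.6 mm/hr.
Over 6.6 h: total = 35.6 × 6.6 = 234.96 ≈ 235 mm.

R ≈ 35.6 mm/hr; total ≈ 235 mm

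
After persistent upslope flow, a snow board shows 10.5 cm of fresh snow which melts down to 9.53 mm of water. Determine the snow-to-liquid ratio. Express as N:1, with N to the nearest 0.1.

Ratio = snow depth / SWE = 105 mm / 9.53 mm = 11.0, i.e. 11.0:1.

ratio ≈ 11.0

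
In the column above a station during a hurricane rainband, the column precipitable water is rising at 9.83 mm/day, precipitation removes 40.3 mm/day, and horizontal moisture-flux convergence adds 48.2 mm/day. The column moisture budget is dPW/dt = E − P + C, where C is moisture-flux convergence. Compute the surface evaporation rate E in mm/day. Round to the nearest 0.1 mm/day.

E ≈ 1.9 mm/day

dPW/dt = +9.83 mm/day.
E = dPW/dt + P − C = (+9.83) + 40.3 − (48.2) = 1.9 mm/day.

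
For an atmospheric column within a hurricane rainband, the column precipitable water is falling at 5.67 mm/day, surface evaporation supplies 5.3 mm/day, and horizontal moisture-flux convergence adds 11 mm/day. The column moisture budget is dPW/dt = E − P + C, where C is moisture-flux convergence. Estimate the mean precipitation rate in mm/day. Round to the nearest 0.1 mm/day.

P ≈ 22.0 mm/day

dPW/dt = -5.67 mm/day.
P = E + C − dPW/dt = 5.3 + (11) − (-5.67) = 22.0 mm/day.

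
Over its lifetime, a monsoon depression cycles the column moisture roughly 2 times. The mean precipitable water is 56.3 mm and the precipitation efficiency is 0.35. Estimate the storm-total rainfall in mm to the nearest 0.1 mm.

Each cycle deposits ε × PW = 0.35 × 56.3 = 19.705 mm.
Over 2 cycles: 2 × 19.705 = 39.4 mm.

rainfall ≈ 39.4 mm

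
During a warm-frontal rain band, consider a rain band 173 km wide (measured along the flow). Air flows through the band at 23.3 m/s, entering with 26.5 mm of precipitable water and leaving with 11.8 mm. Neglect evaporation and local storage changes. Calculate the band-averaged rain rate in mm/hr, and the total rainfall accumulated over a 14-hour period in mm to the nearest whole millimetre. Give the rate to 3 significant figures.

R ≈ 7.13 mm/hr; total ≈ 100 mm

Column moisture flux per unit crosswind length is F = V × PW.
Inflow: F_in = 23.3 × 26.5 = 617.45 mm·m/s
Outflow: F_out = 23.3 × 11.8 = 274.94 mm·m/s
Steady-state rate R = (F_in − F_out)/L = (617.45 − 274.94) / 173000 m = 1.980e-03 mm/s.
R = 1.980e-03 × 3600 = 7.13 mm/hr.
Over 14 h: total = 7.13 × 14 = 99.82 ≈ 100 mm.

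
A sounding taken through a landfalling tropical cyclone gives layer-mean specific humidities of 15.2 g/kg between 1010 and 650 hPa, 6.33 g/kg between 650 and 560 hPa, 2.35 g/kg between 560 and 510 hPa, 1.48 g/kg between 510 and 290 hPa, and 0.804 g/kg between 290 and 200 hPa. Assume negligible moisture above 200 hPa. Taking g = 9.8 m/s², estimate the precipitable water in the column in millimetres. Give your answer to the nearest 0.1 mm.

PW ≈ 66.9 mm

Precipitable water is the column-integrated vapour mass per unit area: PW = (1/g) Σ q̄ Δp, with q in kg/kg and Δp in Pa (1 kg/m² of water = 1 mm).
Layer 1010–650 hPa: Δp = 360 hPa = 36000 Pa, q̄ = 0.0152 kg/kg → 0.0152 × 36000 / 9.8 = 55.84 mm
Layer 650–560 hPa: Δp = 90 hPa = 9000 Pa, q̄ = 0.00633 kg/kg → 0.00633 × 9000 / 9.8 = 5.81 mm
Layer 560–510 hPa: Δp = 50 hPa = 5000 Pa, q̄ = 0.00235 kg/kg → 0.00235 × 5000 / 9.8 = 1.20 mm
Layer 510–290 hPa: Δp = 220 hPa = 22000 Pa, q̄ = 0.00148 kg/kg → 0.00148 × 22000 / 9.8 = 3.32 mm
Layer 290–200 hPa: Δp = 90 hPa = 9000 Pa, q̄ = 0.000804 kg/kg → 0.000804 × 9000 / 9.8 = 0.74 mm
PW = 55.84 + 5.81 + 1.20 + 3.32 + 0.74 = 66.91 ≈ 66.9 mm.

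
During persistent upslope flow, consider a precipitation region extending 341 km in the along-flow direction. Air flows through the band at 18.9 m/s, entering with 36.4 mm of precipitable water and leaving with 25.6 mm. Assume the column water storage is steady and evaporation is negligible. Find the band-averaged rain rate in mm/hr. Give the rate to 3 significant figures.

R ≈ 2.15 mm/hr

Column moisture flux per unit crosswind length is F = V × PW.
Inflow: F_in = 18.9 × 36.4 = 687.96 mm·m/s
Outflow: F_out = 18.9 × 25.6 = 483.84 mm·m/s
Steady-state rate R = (F_in − F_out)/L = (687.96 − 483.84) / 341000 m = 5.986e-04 mm/s.
R = 5.986e-04 × 3600 = 2.15 mm/hr.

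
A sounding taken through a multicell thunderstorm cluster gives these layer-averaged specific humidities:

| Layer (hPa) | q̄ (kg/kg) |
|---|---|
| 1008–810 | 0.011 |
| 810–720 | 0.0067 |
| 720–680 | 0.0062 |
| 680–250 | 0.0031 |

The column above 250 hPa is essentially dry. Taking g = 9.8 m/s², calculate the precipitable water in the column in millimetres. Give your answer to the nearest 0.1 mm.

PW ≈ 44.5 mm

Precipitable water is the column-integrated vapour mass per unit area: PW = (1/g) Σ q̄ Δp, with q in kg/kg and Δp in Pa (1 kg/m² of water = 1 mm).
Layer 1008–810 hPa: Δp = 198 hPa = 19800 Pa, q̄ = 0.011 kg/kg → 0.011 × 19800 / 9.8 = 22.22 mm
Layer 810–720 hPa: Δp = 90 hPa = 9000 Pa, q̄ = 0.0067 kg/kg → 0.0067 × 9000 / 9.8 = 6.15 mm
Layer 720–680 hPa: Δp = 40 hPa = 4000 Pa, q̄ = 0.0062 kg/kg → 0.0062 × 4000 / 9.8 = 2.53 mm
Layer 680–250 hPa: Δp = 430 hPa = 43000 Pa, q̄ = 0.0031 kg/kg → 0.0031 × 43000 / 9.8 = 13.60 mm
PW = 22.22 + 6.15 + 2.53 + 13.60 = 44.50 ≈ 44.5 mm.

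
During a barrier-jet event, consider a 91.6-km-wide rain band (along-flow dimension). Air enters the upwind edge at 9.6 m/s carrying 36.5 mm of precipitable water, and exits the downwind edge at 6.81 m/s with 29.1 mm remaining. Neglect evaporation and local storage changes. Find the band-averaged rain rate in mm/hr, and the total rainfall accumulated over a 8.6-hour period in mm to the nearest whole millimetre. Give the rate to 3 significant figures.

R ≈ 5.98 mm/hr; total ≈ 51 mm

Column moisture flux per unit crosswind length is F = V × PW.
Inflow: F_in = 9.6 × 36.5 = 350.4 mm·m/s
Outflow: F_out = 6.81 × 29.1 = 198.171 mm·m/s
Steady-state rate R = (F_in − F_out)/L = (350.4 − 198.171) / 91600 m = 1.662e-03 mm/s.
R = 1.662e-03 × 3600 = 5.98 mm/hr.
Over 8.6 h: total = 5.98 × 8.6 = 51.428 ≈ 51 mm.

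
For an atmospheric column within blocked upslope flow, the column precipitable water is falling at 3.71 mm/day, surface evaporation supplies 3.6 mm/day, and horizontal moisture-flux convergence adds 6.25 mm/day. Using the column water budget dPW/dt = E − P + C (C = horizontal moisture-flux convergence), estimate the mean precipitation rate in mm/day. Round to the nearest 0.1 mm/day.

dPW/dt = -3.71 mm/day.
P = E + C − dPW/dt = 3.6 + (6.25) − (-3.71) = 13.6 mm/day.

P ≈ 13.6 mm/day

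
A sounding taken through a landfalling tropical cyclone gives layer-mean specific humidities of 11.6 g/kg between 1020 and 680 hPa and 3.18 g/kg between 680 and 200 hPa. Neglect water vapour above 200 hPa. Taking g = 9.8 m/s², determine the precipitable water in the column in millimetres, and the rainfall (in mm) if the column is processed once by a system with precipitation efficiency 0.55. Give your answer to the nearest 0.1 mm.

Precipitable water is the column-integrated vapour mass per unit area: PW = (1/g) Σ q̄ Δp, with q in kg/kg and Δp in Pa (1 kg/m² of water = 1 mm).
Layer 1020–680 hPa: Δp = 340 hPa = 34000 Pa, q̄ = 0.0116 kg/kg → 0.0116 × 34000 / 9.8 = 40.24 mm
Layer 680–200 hPa: Δp = 480 hPa = 48000 Pa, q̄ = 0.00318 kg/kg → 0.00318 × 48000 / 9.8 = 15.58 mm
PW = 40.24 + 15.58 = 55.82 ≈ 55.8 mm.
Rainfall = ε × PW = 0.55 × 55.8 = 30.7 mm.

PW ≈ 55.8 mm; rainfall ≈ 30.7 mm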